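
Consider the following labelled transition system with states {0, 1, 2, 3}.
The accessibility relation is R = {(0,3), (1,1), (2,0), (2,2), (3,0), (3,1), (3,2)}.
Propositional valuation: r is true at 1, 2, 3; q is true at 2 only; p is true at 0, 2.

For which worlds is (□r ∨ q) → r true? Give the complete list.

1, 2, 3

Let φ = (□r ∨ q) → r. Evaluate φ at each world:
  0 (successors {3}): φ is false.
  1 (successors {1}): φ is true.
  2 (successors {0, 2}): φ is true.
  3 (successors {0, 1, 2}): φ is true.
For instance, at 3:
  At 3: □r ∨ q is false, r is true, so (□r ∨ q) → r is true.
    At 3: □r is false, q is false, so □r ∨ q is false.
      At 3: □r requires r at every successor {0, 1, 2}.
        r fails at 0, so □r is false at 3.
Satisfying worlds: {1, 2, 3}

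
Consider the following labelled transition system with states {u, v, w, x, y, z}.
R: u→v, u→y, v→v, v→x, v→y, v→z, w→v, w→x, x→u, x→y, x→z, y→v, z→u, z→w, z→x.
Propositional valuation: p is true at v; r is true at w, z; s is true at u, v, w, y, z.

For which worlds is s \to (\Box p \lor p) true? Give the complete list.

Recall that \Box ψ holds at a world iff ψ holds at every accessible world, and \Diamond ψ holds iff ψ holds at some accessible world.
Let φ = s \to (\Box p \lor p). Evaluate φ at each world:
  u (successors {v, y}): φ is false.
  v (successors {v, x, y, z}): φ is true.
  w (successors {v, x}): φ is false.
  x (successors {u, y, z}): φ is true.
  y (successors {v}): φ is true.
  z (successors {u, w, x}): φ is false.
For instance, at v:
  At v: s is true, \Box p \lor p is true, so s \to (\Box p \lor p) is true.
    At v: \Box p is false, p is true, so \Box p \lor p is true.
      At v: \Box p requires p at every successor {v, x, y, z}.
        p fails at x, so \Box p is false at v.
Satisfying worlds: {v, x, y}

v, x, y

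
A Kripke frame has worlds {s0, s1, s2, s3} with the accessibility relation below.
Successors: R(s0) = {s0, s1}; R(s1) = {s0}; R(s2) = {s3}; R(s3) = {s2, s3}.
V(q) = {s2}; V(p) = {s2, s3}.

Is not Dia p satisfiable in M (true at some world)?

Yes

Let φ = not Dia p. Evaluate φ at each world:
  s0 (successors {s0, s1}): φ is true.
  s1 (successors {s0}): φ is true.
  s2 (successors {s3}): φ is false.
  s3 (successors {s2, s3}): φ is false.
Detail at s0 (witness):
  At s0: Dia p is false, so not Dia p is true.
    At s0: Dia p requires p at some successor in {s0, s1}.
      At s0: p is false.
      At s1: p is false.
    So Dia p is false at s0.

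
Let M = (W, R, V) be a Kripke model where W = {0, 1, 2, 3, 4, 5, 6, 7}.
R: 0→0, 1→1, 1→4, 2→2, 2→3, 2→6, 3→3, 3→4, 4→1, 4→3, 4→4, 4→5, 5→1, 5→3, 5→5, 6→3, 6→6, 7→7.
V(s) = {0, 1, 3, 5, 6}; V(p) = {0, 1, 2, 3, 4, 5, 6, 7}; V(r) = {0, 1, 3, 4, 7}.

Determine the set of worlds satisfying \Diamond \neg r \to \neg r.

Let φ = \Diamond \neg r \to \neg r. Evaluate φ at each world:
  0 (successors {0}): φ is true.
  1 (successors {1, 4}): φ is true.
  2 (successors {2, 3, 6}): φ is true.
  3 (successors {3, 4}): φ is true.
  4 (successors {1, 3, 4, 5}): φ is false.
  5 (successors {1, 3, 5}): φ is true.
  6 (successors {3, 6}): φ is true.
  7 (successors {7}): φ is true.
For instance, at 0:
  At 0: \Diamond \neg r is false, \neg r is false, so \Diamond \neg r \to \neg r is true.
    At 0: \Diamond \neg r requires \neg r at some successor in {0}.
      At 0: \neg r is false.
    So \Diamond \neg r is false at 0.
Satisfying worlds: {0, 1, 2, 3, 5, 6, 7}

0, 1, 2, 3, 5, 6, 7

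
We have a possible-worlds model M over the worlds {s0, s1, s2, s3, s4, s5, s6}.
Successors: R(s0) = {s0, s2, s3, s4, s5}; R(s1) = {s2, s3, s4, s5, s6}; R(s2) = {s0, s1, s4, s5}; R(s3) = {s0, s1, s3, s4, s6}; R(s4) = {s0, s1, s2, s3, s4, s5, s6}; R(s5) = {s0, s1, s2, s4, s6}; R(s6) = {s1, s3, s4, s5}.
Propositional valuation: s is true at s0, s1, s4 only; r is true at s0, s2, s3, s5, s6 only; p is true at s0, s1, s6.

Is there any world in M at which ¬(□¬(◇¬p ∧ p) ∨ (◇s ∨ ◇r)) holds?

No

Recall that □ψ holds at a world iff ψ holds at every accessible world, and ◇ψ holds iff ψ holds at some accessible world.
Let φ = ¬(□¬(◇¬p ∧ p) ∨ (◇s ∨ ◇r)). Evaluate φ at each world:
  s0 (successors {s0, s2, s3, s4, s5}): φ is false.
  s1 (successors {s2, s3, s4, s5, s6}): φ is false.
  s2 (successors {s0, s1, s4, s5}): φ is false.
  s3 (successors {s0, s1, s3, s4, s6}): φ is false.
  s4 (successors {s0, s1, s2, s3, s4, s5, s6}): φ is false.
  s5 (successors {s0, s1, s2, s4, s6}): φ is false.
  s6 (successors {s1, s3, s4, s5}): φ is false.
For instance, at s3:
  At s3: □¬(◇¬p ∧ p) ∨ (◇s ∨ ◇r) is true, so ¬(□¬(◇¬p ∧ p) ∨ (◇s ∨ ◇r)) is false.
    At s3: □¬(◇¬p ∧ p) is false, ◇s ∨ ◇r is true, so □¬(◇¬p ∧ p) ∨ (◇s ∨ ◇r) is true.
      At s3: □¬(◇¬p ∧ p) requires ¬(◇¬p ∧ p) at every successor {s0, s1, s3, s4, s6}.
        ¬(◇¬p ∧ p) fails at s0, so □¬(◇¬p ∧ p) is false at s3.
      At s3: ◇s is true, ◇r is true, so ◇s ∨ ◇r is true.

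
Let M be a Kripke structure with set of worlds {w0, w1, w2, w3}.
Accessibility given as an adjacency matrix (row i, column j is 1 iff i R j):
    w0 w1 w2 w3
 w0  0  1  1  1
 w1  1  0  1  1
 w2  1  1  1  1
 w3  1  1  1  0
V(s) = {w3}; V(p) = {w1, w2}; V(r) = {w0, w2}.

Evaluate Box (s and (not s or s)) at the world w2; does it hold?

At w2: Box (s and (not s or s)) requires s and (not s or s) at every successor {w0, w1, w2, w3}.
  s and (not s or s) fails at w0, so Box (s and (not s or s)) is false at w2.

No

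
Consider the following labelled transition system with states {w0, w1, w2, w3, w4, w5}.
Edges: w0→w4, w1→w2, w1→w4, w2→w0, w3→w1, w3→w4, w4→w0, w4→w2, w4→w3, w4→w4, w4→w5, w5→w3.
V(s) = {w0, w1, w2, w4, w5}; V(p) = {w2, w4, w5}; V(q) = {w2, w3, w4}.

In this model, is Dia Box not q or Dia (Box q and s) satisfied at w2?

Yes

Recall that Box ψ holds at a world iff ψ holds at every accessible world, and Dia ψ holds iff ψ holds at some accessible world.
At w2: Dia Box not q is false, Dia (Box q and s) is true, so Dia Box not q or Dia (Box q and s) is true.
  At w2: Dia Box not q requires Box not q at some successor in {w0}.
    At w0: Box not q is false.
  So Dia Box not q is false at w2.
  At w2: Dia (Box q and s) requires Box q and s at some successor in {w0}.
    Box q and s holds at w0, so Dia (Box q and s) is true at w2.
      At w0: Box q is true, s is true, so Box q and s is true.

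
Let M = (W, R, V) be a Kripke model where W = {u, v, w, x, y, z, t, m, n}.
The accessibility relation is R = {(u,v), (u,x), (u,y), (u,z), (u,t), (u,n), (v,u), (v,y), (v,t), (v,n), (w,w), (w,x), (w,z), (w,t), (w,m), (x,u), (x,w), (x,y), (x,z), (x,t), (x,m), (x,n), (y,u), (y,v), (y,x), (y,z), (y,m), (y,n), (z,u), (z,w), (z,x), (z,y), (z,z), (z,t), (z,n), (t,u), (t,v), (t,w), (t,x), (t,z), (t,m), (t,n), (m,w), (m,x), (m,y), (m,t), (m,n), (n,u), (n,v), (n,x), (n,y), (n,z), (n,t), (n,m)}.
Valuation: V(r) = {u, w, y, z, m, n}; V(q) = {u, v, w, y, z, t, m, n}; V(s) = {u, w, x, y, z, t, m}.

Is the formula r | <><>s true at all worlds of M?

Yes

Let φ = r | <><>s. Evaluate φ at each world:
  u (successors {v, x, y, z, t, n}): φ is true.
  v (successors {u, y, t, n}): φ is true.
  w (successors {w, x, z, t, m}): φ is true.
  x (successors {u, w, y, z, t, m, n}): φ is true.
  y (successors {u, v, x, z, m, n}): φ is true.
  z (successors {u, w, x, y, z, t, n}): φ is true.
  t (successors {u, v, w, x, z, m, n}): φ is true.
  m (successors {w, x, y, t, n}): φ is true.
  n (successors {u, v, x, y, z, t, m}): φ is true.
For instance, at y:
  At y: r is true, <><>s is true, so r | <><>s is true.
    At y: <><>s requires <>s at some successor in {u, v, x, z, m, n}.
      <>s holds at u, so <><>s is true at y.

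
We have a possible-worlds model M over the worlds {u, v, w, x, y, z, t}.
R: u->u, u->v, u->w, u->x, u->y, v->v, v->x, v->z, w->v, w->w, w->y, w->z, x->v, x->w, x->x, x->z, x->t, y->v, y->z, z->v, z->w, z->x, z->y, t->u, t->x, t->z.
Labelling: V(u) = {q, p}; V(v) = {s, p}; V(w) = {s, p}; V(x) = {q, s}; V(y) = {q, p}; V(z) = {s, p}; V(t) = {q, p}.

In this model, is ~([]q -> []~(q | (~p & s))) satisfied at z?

No

At z: []q -> []~(q | (~p & s)) is true, so ~([]q -> []~(q | (~p & s))) is false.
  At z: []q is false, []~(q | (~p & s)) is false, so []q -> []~(q | (~p & s)) is true.
    At z: []q requires q at every successor {v, w, x, y}.
      q fails at v, so []q is false at z.
    At z: []~(q | (~p & s)) requires ~(q | (~p & s)) at every successor {v, w, x, y}.
      ~(q | (~p & s)) fails at x, so []~(q | (~p & s)) is false at z.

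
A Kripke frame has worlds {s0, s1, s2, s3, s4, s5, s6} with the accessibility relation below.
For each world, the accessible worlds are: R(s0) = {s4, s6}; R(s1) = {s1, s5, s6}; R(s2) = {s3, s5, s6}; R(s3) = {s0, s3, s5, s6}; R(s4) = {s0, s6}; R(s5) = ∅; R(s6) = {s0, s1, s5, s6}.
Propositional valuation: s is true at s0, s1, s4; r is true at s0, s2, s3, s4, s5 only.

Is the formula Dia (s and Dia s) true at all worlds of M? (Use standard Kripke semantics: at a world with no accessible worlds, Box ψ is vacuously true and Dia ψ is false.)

Recall that Dia ψ holds at a world iff ψ holds at some accessible world.
Let φ = Dia (s and Dia s). Evaluate φ at each world:
  s0 (successors {s4, s6}): φ is true.
  s1 (successors {s1, s5, s6}): φ is true.
  s2 (successors {s3, s5, s6}): φ is false.
  s3 (successors {s0, s3, s5, s6}): φ is true.
  s4 (successors {s0, s6}): φ is true.
  s5 (successors ∅): φ is false.
  s6 (successors {s0, s1, s5, s6}): φ is true.
Detail at s2 (counterexample):
  At s2: Dia (s and Dia s) requires s and Dia s at some successor in {s3, s5, s6}.
    At s3: s and Dia s is false.
    At s5: s and Dia s is false.
    At s6: s and Dia s is false.
  So Dia (s and Dia s) is false at s2.

No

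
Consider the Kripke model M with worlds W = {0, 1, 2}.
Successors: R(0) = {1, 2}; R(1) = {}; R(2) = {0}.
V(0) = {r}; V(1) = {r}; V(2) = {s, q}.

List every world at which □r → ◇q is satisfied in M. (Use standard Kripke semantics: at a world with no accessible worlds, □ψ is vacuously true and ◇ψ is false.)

0

Let φ = □r → ◇q. Evaluate φ at each world:
  0 (successors {1, 2}): φ is true.
  1 (successors ∅): φ is false.
  2 (successors {0}): φ is false.
For instance, at 0:
  At 0: □r is false, ◇q is true, so □r → ◇q is true.
    At 0: □r requires r at every successor {1, 2}.
      r fails at 2, so □r is false at 0.
    At 0: ◇q requires q at some successor in {1, 2}.
      q holds at 2, so ◇q is true at 0.
Satisfying worlds: {0}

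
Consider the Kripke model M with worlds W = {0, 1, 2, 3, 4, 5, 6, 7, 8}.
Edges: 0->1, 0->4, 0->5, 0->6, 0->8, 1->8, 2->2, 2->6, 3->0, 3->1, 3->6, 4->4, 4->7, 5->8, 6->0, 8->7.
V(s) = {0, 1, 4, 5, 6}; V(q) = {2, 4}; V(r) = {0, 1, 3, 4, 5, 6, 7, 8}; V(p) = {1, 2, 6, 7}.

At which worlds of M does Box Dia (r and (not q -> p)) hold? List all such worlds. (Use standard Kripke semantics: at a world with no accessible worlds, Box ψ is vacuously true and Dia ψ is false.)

1, 5, 6, 7

Let φ = Box Dia (r and (not q -> p)). Evaluate φ at each world:
  0 (successors {1, 4, 5, 6, 8}): φ is false.
  1 (successors {8}): φ is true.
  2 (successors {2, 6}): φ is false.
  3 (successors {0, 1, 6}): φ is false.
  4 (successors {4, 7}): φ is false.
  5 (successors {8}): φ is true.
  6 (successors {0}): φ is true.
  7 (successors ∅): φ is true.
  8 (successors {7}): φ is false.
For instance, at 2:
  At 2: Box Dia (r and (not q -> p)) requires Dia (r and (not q -> p)) at every successor {2, 6}.
    Dia (r and (not q -> p)) fails at 6, so Box Dia (r and (not q -> p)) is false at 2.
      At 6: Dia (r and (not q -> p)) requires r and (not q -> p) at some successor in {0}.
        At 0: r and (not q -> p) is false.
      So Dia (r and (not q -> p)) is false at 6.
Satisfying worlds: {1, 5, 6, 7}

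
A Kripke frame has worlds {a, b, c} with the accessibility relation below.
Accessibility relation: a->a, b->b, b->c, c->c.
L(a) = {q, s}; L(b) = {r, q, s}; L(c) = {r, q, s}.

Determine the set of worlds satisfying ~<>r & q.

a

Recall that <>ψ holds at a world iff ψ holds at some accessible world.
Let φ = ~<>r & q. Evaluate φ at each world:
  a (successors {a}): φ is true.
  b (successors {b, c}): φ is false.
  c (successors {c}): φ is false.
For instance, at c:
  At c: ~<>r is false, q is true, so ~<>r & q is false.
    At c: <>r is true, so ~<>r is false.
      At c: <>r requires r at some successor in {c}.
        r holds at c, so <>r is true at c.
Satisfying worlds: {a}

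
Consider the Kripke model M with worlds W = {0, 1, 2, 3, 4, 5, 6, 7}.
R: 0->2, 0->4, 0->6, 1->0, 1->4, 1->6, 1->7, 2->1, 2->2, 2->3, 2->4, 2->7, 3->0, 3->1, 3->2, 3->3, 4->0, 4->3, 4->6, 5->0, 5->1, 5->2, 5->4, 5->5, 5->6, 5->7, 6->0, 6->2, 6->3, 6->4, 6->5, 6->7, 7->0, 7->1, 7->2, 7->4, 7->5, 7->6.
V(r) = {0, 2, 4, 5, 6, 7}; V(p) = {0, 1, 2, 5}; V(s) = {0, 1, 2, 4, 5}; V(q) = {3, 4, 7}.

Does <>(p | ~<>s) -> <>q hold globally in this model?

Let φ = <>(p | ~<>s) -> <>q. Evaluate φ at each world:
  0 (successors {2, 4, 6}): φ is true.
  1 (successors {0, 4, 6, 7}): φ is true.
  2 (successors {1, 2, 3, 4, 7}): φ is true.
  3 (successors {0, 1, 2, 3}): φ is true.
  4 (successors {0, 3, 6}): φ is true.
  5 (successors {0, 1, 2, 4, 5, 6, 7}): φ is true.
  6 (successors {0, 2, 3, 4, 5, 7}): φ is true.
  7 (successors {0, 1, 2, 4, 5, 6}): φ is true.
For instance, at 5:
  At 5: <>(p | ~<>s) is true, <>q is true, so <>(p | ~<>s) -> <>q is true.
    At 5: <>(p | ~<>s) requires p | ~<>s at some successor in {0, 1, 2, 4, 5, 6, 7}.
      p | ~<>s holds at 0, so <>(p | ~<>s) is true at 5.
    At 5: <>q requires q at some successor in {0, 1, 2, 4, 5, 6, 7}.
      q holds at 4, so <>q is true at 5.

Yes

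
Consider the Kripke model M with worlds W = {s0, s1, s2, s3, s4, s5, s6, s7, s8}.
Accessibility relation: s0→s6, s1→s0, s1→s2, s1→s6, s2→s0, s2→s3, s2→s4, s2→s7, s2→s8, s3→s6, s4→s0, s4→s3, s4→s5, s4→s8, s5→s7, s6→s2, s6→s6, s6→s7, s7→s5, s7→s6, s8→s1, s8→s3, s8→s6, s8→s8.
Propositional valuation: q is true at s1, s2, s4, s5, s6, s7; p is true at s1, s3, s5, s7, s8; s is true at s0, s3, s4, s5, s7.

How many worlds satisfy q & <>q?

6

Recall that <>ψ holds at a world iff ψ holds at some accessible world.
Let φ = q & <>q. Evaluate φ at each world:
  s0 (successors {s6}): φ is false.
  s1 (successors {s0, s2, s6}): φ is true.
  s2 (successors {s0, s3, s4, s7, s8}): φ is true.
  s3 (successors {s6}): φ is false.
  s4 (successors {s0, s3, s5, s8}): φ is true.
  s5 (successors {s7}): φ is true.
  s6 (successors {s2, s6, s7}): φ is true.
  s7 (successors {s5, s6}): φ is true.
  s8 (successors {s1, s3, s6, s8}): φ is false.
For instance, at s0:
  At s0: q is false, <>q is true, so q & <>q is false.
    At s0: <>q requires q at some successor in {s6}.
      q holds at s6, so <>q is true at s0.
Satisfying worlds: {s1, s2, s4, s5, s6, s7}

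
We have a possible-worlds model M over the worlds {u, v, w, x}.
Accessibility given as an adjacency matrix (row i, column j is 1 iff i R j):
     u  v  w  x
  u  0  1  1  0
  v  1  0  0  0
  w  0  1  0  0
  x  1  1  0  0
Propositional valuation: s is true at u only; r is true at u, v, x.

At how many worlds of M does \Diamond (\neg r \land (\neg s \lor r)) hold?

Recall that \Diamond ψ holds at a world iff ψ holds at some accessible world.
Let φ = \Diamond (\neg r \land (\neg s \lor r)). Evaluate φ at each world:
  u (successors {v, w}): φ is true.
  v (successors {u}): φ is false.
  w (successors {v}): φ is false.
  x (successors {u, v}): φ is false.
For instance, at u:
  At u: \Diamond (\neg r \land (\neg s \lor r)) requires \neg r \land (\neg s \lor r) at some successor in {v, w}.
    \neg r \land (\neg s \lor r) holds at w, so \Diamond (\neg r \land (\neg s \lor r)) is true at u.
Satisfying worlds: {u}

1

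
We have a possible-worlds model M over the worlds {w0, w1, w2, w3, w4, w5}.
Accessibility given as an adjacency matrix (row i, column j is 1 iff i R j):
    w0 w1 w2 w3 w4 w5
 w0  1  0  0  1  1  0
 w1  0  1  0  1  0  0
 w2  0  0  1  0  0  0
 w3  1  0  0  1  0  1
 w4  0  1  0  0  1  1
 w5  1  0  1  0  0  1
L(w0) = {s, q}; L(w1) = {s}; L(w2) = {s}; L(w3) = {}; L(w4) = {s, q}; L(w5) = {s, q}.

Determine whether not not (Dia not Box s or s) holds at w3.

Yes

Recall that Box ψ holds at a world iff ψ holds at every accessible world, and Dia ψ holds iff ψ holds at some accessible world.
At w3: not (Dia not Box s or s) is false, so not not (Dia not Box s or s) is true.
  At w3: Dia not Box s or s is true, so not (Dia not Box s or s) is false.
    At w3: Dia not Box s is true, s is false, so Dia not Box s or s is true.
      At w3: Dia not Box s requires not Box s at some successor in {w0, w3, w5}.
        not Box s holds at w0, so Dia not Box s is true at w3.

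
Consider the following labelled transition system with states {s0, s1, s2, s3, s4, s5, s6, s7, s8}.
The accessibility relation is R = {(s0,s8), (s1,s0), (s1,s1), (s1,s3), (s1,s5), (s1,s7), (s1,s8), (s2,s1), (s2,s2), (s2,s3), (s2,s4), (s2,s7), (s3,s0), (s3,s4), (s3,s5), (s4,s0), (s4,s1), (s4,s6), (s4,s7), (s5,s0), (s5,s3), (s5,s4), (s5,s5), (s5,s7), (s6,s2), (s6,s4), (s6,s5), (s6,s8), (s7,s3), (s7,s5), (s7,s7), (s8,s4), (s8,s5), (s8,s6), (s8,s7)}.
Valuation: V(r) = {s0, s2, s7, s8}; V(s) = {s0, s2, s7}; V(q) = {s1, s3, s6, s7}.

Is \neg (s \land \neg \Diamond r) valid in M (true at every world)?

Let φ = \neg (s \land \neg \Diamond r). Evaluate φ at each world:
  s0 (successors {s8}): φ is true.
  s1 (successors {s0, s1, s3, s5, s7, s8}): φ is true.
  s2 (successors {s1, s2, s3, s4, s7}): φ is true.
  s3 (successors {s0, s4, s5}): φ is true.
  s4 (successors {s0, s1, s6, s7}): φ is true.
  s5 (successors {s0, s3, s4, s5, s7}): φ is true.
  s6 (successors {s2, s4, s5, s8}): φ is true.
  s7 (successors {s3, s5, s7}): φ is true.
  s8 (successors {s4, s5, s6, s7}): φ is true.
For instance, at s5:
  At s5: s \land \neg \Diamond r is false, so \neg (s \land \neg \Diamond r) is true.
    At s5: s is false, \neg \Diamond r is false, so s \land \neg \Diamond r is false.
      At s5: \Diamond r is true, so \neg \Diamond r is false.

Yes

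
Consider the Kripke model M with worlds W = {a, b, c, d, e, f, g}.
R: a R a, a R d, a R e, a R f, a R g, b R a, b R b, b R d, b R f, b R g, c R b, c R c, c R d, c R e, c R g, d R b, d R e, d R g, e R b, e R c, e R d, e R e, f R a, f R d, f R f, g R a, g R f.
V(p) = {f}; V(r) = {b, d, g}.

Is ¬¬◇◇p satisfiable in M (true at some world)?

Yes

Let φ = ¬¬◇◇p. Evaluate φ at each world:
  a (successors {a, d, e, f, g}): φ is true.
  b (successors {a, b, d, f, g}): φ is true.
  c (successors {b, c, d, e, g}): φ is true.
  d (successors {b, e, g}): φ is true.
  e (successors {b, c, d, e}): φ is true.
  f (successors {a, d, f}): φ is true.
  g (successors {a, f}): φ is true.
Detail at a (witness):
  At a: ¬◇◇p is false, so ¬¬◇◇p is true.
    At a: ◇◇p is true, so ¬◇◇p is false.
      At a: ◇◇p requires ◇p at some successor in {a, d, e, f, g}.
        ◇p holds at a, so ◇◇p is true at a.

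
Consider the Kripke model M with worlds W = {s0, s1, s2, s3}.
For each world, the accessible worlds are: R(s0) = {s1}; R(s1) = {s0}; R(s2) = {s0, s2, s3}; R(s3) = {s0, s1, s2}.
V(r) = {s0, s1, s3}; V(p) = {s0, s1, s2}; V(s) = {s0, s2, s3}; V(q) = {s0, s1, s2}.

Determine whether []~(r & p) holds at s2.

At s2: []~(r & p) requires ~(r & p) at every successor {s0, s2, s3}.
  ~(r & p) fails at s0, so []~(r & p) is false at s2.

No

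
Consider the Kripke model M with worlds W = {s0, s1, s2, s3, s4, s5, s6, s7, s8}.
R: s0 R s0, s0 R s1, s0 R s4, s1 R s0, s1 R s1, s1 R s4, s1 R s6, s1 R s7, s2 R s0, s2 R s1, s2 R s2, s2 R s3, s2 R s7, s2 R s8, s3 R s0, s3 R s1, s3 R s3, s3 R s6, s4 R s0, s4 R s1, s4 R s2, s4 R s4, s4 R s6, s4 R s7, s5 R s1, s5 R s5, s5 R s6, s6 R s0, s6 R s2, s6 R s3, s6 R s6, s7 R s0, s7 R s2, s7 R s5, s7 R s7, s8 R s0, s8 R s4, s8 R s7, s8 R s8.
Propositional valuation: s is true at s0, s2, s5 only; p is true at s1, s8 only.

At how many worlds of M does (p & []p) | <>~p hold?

9

Recall that []ψ holds at a world iff ψ holds at every accessible world, and <>ψ holds iff ψ holds at some accessible world.
Let φ = (p & []p) | <>~p. Evaluate φ at each world:
  s0 (successors {s0, s1, s4}): φ is true.
  s1 (successors {s0, s1, s4, s6, s7}): φ is true.
  s2 (successors {s0, s1, s2, s3, s7, s8}): φ is true.
  s3 (successors {s0, s1, s3, s6}): φ is true.
  s4 (successors {s0, s1, s2, s4, s6, s7}): φ is true.
  s5 (successors {s1, s5, s6}): φ is true.
  s6 (successors {s0, s2, s3, s6}): φ is true.
  s7 (successors {s0, s2, s5, s7}): φ is true.
  s8 (successors {s0, s4, s7, s8}): φ is true.
For instance, at s7:
  At s7: p & []p is false, <>~p is true, so (p & []p) | <>~p is true.
    At s7: p is false, []p is false, so p & []p is false.
      At s7: []p requires p at every successor {s0, s2, s5, s7}.
        p fails at s0, so []p is false at s7.
    At s7: <>~p requires ~p at some successor in {s0, s2, s5, s7}.
      ~p holds at s0, so <>~p is true at s7.
Satisfying worlds: {s0, s1, s2, s3, s4, s5, s6, s7, s8}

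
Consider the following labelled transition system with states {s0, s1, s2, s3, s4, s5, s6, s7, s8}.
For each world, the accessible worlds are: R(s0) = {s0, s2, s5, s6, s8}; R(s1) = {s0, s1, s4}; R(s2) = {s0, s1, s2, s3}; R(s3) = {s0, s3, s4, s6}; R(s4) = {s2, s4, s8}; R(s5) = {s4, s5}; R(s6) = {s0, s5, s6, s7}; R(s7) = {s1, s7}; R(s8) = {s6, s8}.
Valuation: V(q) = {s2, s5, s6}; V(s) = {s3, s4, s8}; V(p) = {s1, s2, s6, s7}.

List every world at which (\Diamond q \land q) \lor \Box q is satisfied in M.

Let φ = (\Diamond q \land q) \lor \Box q. Evaluate φ at each world:
  s0 (successors {s0, s2, s5, s6, s8}): φ is false.
  s1 (successors {s0, s1, s4}): φ is false.
  s2 (successors {s0, s1, s2, s3}): φ is true.
  s3 (successors {s0, s3, s4, s6}): φ is false.
  s4 (successors {s2, s4, s8}): φ is false.
  s5 (successors {s4, s5}): φ is true.
  s6 (successors {s0, s5, s6, s7}): φ is true.
  s7 (successors {s1, s7}): φ is false.
  s8 (successors {s6, s8}): φ is false.
For instance, at s5:
  At s5: \Diamond q \land q is true, \Box q is false, so (\Diamond q \land q) \lor \Box q is true.
    At s5: \Diamond q is true, q is true, so \Diamond q \land q is true.
      At s5: \Diamond q requires q at some successor in {s4, s5}.
        q holds at s5, so \Diamond q is true at s5.
    At s5: \Box q requires q at every successor {s4, s5}.
      q fails at s4, so \Box q is false at s5.
Satisfying worlds: {s2, s5, s6}

s2, s5, s6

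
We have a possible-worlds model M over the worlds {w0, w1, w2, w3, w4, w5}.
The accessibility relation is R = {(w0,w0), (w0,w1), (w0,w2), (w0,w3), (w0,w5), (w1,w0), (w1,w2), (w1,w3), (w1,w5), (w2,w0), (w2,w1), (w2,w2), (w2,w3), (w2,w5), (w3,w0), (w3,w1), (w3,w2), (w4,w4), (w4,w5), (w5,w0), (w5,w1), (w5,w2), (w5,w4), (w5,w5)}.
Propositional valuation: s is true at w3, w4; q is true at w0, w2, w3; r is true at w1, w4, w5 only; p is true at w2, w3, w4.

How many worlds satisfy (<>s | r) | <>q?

6

Let φ = (<>s | r) | <>q. Evaluate φ at each world:
  w0 (successors {w0, w1, w2, w3, w5}): φ is true.
  w1 (successors {w0, w2, w3, w5}): φ is true.
  w2 (successors {w0, w1, w2, w3, w5}): φ is true.
  w3 (successors {w0, w1, w2}): φ is true.
  w4 (successors {w4, w5}): φ is true.
  w5 (successors {w0, w1, w2, w4, w5}): φ is true.
For instance, at w0:
  At w0: <>s | r is true, <>q is true, so (<>s | r) | <>q is true.
    At w0: <>s is true, r is false, so <>s | r is true.
      At w0: <>s requires s at some successor in {w0, w1, w2, w3, w5}.
        s holds at w3, so <>s is true at w0.
    At w0: <>q requires q at some successor in {w0, w1, w2, w3, w5}.
      q holds at w0, so <>q is true at w0.
Satisfying worlds: {w0, w1, w2, w3, w4, w5}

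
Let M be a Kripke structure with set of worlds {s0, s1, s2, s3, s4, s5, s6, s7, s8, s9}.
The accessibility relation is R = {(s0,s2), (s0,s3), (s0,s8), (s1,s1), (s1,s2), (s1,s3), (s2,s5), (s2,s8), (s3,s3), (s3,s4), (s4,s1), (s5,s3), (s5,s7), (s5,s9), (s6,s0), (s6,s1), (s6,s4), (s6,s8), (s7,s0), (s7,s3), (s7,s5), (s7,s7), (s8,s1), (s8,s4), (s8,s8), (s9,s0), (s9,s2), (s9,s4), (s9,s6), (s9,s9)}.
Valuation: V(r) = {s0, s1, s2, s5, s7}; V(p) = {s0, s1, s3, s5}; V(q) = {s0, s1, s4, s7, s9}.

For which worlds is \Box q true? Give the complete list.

Let φ = \Box q. Evaluate φ at each world:
  s0 (successors {s2, s3, s8}): φ is false.
  s1 (successors {s1, s2, s3}): φ is false.
  s2 (successors {s5, s8}): φ is false.
  s3 (successors {s3, s4}): φ is false.
  s4 (successors {s1}): φ is true.
  s5 (successors {s3, s7, s9}): φ is false.
  s6 (successors {s0, s1, s4, s8}): φ is false.
  s7 (successors {s0, s3, s5, s7}): φ is false.
  s8 (successors {s1, s4, s8}): φ is false.
  s9 (successors {s0, s2, s4, s6, s9}): φ is false.
For instance, at s8:
  At s8: \Box q requires q at every successor {s1, s4, s8}.
    q fails at s8, so \Box q is false at s8.
Satisfying worlds: {s4}

s4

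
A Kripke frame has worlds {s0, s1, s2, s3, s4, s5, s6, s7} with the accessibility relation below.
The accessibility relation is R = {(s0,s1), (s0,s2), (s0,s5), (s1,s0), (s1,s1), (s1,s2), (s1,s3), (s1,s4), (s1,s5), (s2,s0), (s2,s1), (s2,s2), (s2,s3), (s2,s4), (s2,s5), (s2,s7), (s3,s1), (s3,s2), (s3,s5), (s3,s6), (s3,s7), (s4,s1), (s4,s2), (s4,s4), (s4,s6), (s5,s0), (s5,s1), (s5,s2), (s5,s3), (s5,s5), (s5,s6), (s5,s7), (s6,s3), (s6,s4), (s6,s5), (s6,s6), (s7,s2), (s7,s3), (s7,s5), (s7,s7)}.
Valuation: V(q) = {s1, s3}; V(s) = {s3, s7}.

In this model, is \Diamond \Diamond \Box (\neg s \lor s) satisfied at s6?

Yes

At s6: \Diamond \Diamond \Box (\neg s \lor s) requires \Diamond \Box (\neg s \lor s) at some successor in {s3, s4, s5, s6}.
  \Diamond \Box (\neg s \lor s) holds at s3, so \Diamond \Diamond \Box (\neg s \lor s) is true at s6.
    At s3: \Diamond \Box (\neg s \lor s) requires \Box (\neg s \lor s) at some successor in {s1, s2, s5, s6, s7}.
      \Box (\neg s \lor s) holds at s1, so \Diamond \Box (\neg s \lor s) is true at s3.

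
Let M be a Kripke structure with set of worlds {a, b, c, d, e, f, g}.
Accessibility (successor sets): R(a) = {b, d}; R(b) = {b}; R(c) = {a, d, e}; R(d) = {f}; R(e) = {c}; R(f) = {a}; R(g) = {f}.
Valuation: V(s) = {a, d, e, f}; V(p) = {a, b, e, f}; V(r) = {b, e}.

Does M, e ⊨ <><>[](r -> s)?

Yes

At e: <><>[](r -> s) requires <>[](r -> s) at some successor in {c}.
  <>[](r -> s) holds at c, so <><>[](r -> s) is true at e.
    At c: <>[](r -> s) requires [](r -> s) at some successor in {a, d, e}.
      [](r -> s) holds at d, so <>[](r -> s) is true at c.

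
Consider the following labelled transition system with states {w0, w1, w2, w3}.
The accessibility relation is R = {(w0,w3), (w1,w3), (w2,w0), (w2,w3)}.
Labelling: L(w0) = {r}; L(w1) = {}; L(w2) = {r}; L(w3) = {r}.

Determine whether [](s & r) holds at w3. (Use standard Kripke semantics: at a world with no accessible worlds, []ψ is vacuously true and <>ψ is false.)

Recall that []ψ holds at a world iff ψ holds at every accessible world, and <>ψ holds iff ψ holds at some accessible world.
At w3: no accessible worlds, so [](s & r) holds vacuously.

Yes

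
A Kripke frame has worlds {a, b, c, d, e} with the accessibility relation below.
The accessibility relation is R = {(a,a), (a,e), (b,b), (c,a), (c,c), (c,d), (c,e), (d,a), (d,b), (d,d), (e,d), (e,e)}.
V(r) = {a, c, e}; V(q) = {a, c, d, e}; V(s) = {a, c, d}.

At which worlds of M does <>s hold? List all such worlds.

Recall that <>ψ holds at a world iff ψ holds at some accessible world.
Let φ = <>s. Evaluate φ at each world:
  a (successors {a, e}): φ is true.
  b (successors {b}): φ is false.
  c (successors {a, c, d, e}): φ is true.
  d (successors {a, b, d}): φ is true.
  e (successors {d, e}): φ is true.
For instance, at b:
  At b: <>s requires s at some successor in {b}.
    At b: s is false.
  So <>s is false at b.
Satisfying worlds: {a, c, d, e}

a, c, d, e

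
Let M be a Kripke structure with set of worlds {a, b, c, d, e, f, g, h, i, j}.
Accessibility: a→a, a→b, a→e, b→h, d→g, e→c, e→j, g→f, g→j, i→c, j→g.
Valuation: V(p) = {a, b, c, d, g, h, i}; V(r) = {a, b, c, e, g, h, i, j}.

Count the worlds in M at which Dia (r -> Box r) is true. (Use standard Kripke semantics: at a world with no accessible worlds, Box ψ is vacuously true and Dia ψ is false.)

5

Let φ = Dia (r -> Box r). Evaluate φ at each world:
  a (successors {a, b, e}): φ is true.
  b (successors {h}): φ is true.
  c (successors ∅): φ is false.
  d (successors {g}): φ is false.
  e (successors {c, j}): φ is true.
  f (successors ∅): φ is false.
  g (successors {f, j}): φ is true.
  h (successors ∅): φ is false.
  i (successors {c}): φ is true.
  j (successors {g}): φ is false.
For instance, at b:
  At b: Dia (r -> Box r) requires r -> Box r at some successor in {h}.
    r -> Box r holds at h, so Dia (r -> Box r) is true at b.
      At h: r is true, Box r is true, so r -> Box r is true.
Satisfying worlds: {a, b, e, g, i}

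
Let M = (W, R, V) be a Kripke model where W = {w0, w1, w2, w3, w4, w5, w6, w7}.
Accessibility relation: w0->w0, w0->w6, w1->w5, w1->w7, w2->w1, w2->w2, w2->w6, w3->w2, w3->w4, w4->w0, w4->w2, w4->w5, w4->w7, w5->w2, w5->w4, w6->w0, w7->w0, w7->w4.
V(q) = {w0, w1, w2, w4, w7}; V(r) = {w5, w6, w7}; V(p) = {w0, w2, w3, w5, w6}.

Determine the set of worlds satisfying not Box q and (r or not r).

Let φ = not Box q and (r or not r). Evaluate φ at each world:
  w0 (successors {w0, w6}): φ is true.
  w1 (successors {w5, w7}): φ is true.
  w2 (successors {w1, w2, w6}): φ is true.
  w3 (successors {w2, w4}): φ is false.
  w4 (successors {w0, w2, w5, w7}): φ is true.
  w5 (successors {w2, w4}): φ is false.
  w6 (successors {w0}): φ is false.
  w7 (successors {w0, w4}): φ is false.
For instance, at w1:
  At w1: not Box q is true, r or not r is true, so not Box q and (r or not r) is true.
    At w1: Box q is false, so not Box q is true.
      At w1: Box q requires q at every successor {w5, w7}.
        q fails at w5, so Box q is false at w1.
Satisfying worlds: {w0, w1, w2, w4}

w0, w1, w2, w4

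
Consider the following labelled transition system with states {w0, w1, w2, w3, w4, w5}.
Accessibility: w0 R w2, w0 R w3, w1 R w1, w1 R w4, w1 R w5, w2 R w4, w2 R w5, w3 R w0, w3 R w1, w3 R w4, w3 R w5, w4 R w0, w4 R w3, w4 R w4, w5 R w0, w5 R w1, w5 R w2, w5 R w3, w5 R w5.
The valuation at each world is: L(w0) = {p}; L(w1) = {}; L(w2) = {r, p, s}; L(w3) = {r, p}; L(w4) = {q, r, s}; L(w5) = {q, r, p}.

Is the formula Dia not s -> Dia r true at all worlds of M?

Yes

Let φ = Dia not s -> Dia r. Evaluate φ at each world:
  w0 (successors {w2, w3}): φ is true.
  w1 (successors {w1, w4, w5}): φ is true.
  w2 (successors {w4, w5}): φ is true.
  w3 (successors {w0, w1, w4, w5}): φ is true.
  w4 (successors {w0, w3, w4}): φ is true.
  w5 (successors {w0, w1, w2, w3, w5}): φ is true.
For instance, at w5:
  At w5: Dia not s is true, Dia r is true, so Dia not s -> Dia r is true.
    At w5: Dia not s requires not s at some successor in {w0, w1, w2, w3, w5}.
      not s holds at w0, so Dia not s is true at w5.
    At w5: Dia r requires r at some successor in {w0, w1, w2, w3, w5}.
      r holds at w2, so Dia r is true at w5.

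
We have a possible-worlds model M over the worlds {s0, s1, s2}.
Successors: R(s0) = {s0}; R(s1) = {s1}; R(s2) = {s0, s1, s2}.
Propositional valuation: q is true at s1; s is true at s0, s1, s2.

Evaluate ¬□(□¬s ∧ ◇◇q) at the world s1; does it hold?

At s1: □(□¬s ∧ ◇◇q) is false, so ¬□(□¬s ∧ ◇◇q) is true.
  At s1: □(□¬s ∧ ◇◇q) requires □¬s ∧ ◇◇q at every successor {s1}.
    □¬s ∧ ◇◇q fails at s1, so □(□¬s ∧ ◇◇q) is false at s1.
      At s1: □¬s is false, ◇◇q is true, so □¬s ∧ ◇◇q is false.

Yes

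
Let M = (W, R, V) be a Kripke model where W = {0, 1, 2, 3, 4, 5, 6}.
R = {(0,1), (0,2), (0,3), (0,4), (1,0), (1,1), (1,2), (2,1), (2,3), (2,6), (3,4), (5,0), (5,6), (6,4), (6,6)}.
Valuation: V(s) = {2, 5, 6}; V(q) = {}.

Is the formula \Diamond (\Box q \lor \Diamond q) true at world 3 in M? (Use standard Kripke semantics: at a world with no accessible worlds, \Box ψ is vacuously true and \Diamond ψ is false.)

Yes

At 3: \Diamond (\Box q \lor \Diamond q) requires \Box q \lor \Diamond q at some successor in {4}.
  \Box q \lor \Diamond q holds at 4, so \Diamond (\Box q \lor \Diamond q) is true at 3.
    At 4: \Box q is true, \Diamond q is false, so \Box q \lor \Diamond q is true.
      At 4: no accessible worlds, so \Box q holds vacuously.
      At 4: no accessible worlds, so \Diamond q is false.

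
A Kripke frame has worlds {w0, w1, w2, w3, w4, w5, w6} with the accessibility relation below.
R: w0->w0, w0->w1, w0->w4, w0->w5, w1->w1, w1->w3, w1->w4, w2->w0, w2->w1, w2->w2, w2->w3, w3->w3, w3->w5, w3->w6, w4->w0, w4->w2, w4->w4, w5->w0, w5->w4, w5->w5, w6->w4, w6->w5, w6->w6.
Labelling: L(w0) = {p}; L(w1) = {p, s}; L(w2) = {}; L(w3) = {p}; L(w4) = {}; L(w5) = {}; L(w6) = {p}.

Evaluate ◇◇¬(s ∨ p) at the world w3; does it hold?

At w3: ◇◇¬(s ∨ p) requires ◇¬(s ∨ p) at some successor in {w3, w5, w6}.
  ◇¬(s ∨ p) holds at w3, so ◇◇¬(s ∨ p) is true at w3.
    At w3: ◇¬(s ∨ p) requires ¬(s ∨ p) at some successor in {w3, w5, w6}.
      ¬(s ∨ p) holds at w5, so ◇¬(s ∨ p) is true at w3.

Yes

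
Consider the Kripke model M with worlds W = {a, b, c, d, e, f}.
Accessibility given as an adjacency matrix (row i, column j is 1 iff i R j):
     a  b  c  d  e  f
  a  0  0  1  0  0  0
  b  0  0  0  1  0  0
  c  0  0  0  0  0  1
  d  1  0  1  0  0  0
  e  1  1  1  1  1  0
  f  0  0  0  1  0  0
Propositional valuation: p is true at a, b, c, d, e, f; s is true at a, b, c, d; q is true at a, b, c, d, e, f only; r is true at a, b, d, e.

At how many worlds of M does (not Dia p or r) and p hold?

Let φ = (not Dia p or r) and p. Evaluate φ at each world:
  a (successors {c}): φ is true.
  b (successors {d}): φ is true.
  c (successors {f}): φ is false.
  d (successors {a, c}): φ is true.
  e (successors {a, b, c, d, e}): φ is true.
  f (successors {d}): φ is false.
For instance, at c:
  At c: not Dia p or r is false, p is true, so (not Dia p or r) and p is false.
    At c: not Dia p is false, r is false, so not Dia p or r is false.
      At c: Dia p is true, so not Dia p is false.
Satisfying worlds: {a, b, d, e}

4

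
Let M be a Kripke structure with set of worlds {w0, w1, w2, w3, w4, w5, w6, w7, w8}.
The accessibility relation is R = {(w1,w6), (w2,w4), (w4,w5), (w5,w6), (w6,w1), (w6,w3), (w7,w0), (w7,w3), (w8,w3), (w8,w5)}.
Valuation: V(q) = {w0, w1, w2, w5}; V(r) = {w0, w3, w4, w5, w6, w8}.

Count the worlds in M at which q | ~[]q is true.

7

Let φ = q | ~[]q. Evaluate φ at each world:
  w0 (successors ∅): φ is true.
  w1 (successors {w6}): φ is true.
  w2 (successors {w4}): φ is true.
  w3 (successors ∅): φ is false.
  w4 (successors {w5}): φ is false.
  w5 (successors {w6}): φ is true.
  w6 (successors {w1, w3}): φ is true.
  w7 (successors {w0, w3}): φ is true.
  w8 (successors {w3, w5}): φ is true.
For instance, at w5:
  At w5: q is true, ~[]q is true, so q | ~[]q is true.
    At w5: []q is false, so ~[]q is true.
      At w5: []q requires q at every successor {w6}.
        q fails at w6, so []q is false at w5.
Satisfying worlds: {w0, w1, w2, w5, w6, w7, w8}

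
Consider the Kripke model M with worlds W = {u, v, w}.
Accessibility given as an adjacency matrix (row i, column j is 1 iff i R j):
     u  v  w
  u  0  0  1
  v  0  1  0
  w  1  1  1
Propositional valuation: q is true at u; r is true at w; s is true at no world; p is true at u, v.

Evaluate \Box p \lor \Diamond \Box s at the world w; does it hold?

No

Recall that \Box ψ holds at a world iff ψ holds at every accessible world, and \Diamond ψ holds iff ψ holds at some accessible world.
At w: \Box p is false, \Diamond \Box s is false, so \Box p \lor \Diamond \Box s is false.
  At w: \Box p requires p at every successor {u, v, w}.
    p fails at w, so \Box p is false at w.
  At w: \Diamond \Box s requires \Box s at some successor in {u, v, w}.
    At u: \Box s is false.
    At v: \Box s is false.
    At w: \Box s is false.
  So \Diamond \Box s is false at w.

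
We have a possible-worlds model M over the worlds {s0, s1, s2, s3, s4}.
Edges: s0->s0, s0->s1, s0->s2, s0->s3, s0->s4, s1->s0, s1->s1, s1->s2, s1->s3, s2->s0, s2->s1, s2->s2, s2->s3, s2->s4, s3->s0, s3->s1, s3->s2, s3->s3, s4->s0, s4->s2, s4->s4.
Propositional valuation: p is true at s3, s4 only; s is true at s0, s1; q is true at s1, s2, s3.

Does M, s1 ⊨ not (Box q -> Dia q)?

No

Recall that Box ψ holds at a world iff ψ holds at every accessible world, and Dia ψ holds iff ψ holds at some accessible world.
At s1: Box q -> Dia q is true, so not (Box q -> Dia q) is false.
  At s1: Box q is false, Dia q is true, so Box q -> Dia q is true.
    At s1: Box q requires q at every successor {s0, s1, s2, s3}.
      q fails at s0, so Box q is false at s1.
    At s1: Dia q requires q at some successor in {s0, s1, s2, s3}.
      q holds at s1, so Dia q is true at s1.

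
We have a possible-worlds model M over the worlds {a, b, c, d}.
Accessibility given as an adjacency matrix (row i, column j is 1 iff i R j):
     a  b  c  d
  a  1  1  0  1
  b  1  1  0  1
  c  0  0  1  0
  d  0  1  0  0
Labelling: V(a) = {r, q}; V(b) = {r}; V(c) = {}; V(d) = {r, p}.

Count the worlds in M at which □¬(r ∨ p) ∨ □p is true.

Let φ = □¬(r ∨ p) ∨ □p. Evaluate φ at each world:
  a (successors {a, b, d}): φ is false.
  b (successors {a, b, d}): φ is false.
  c (successors {c}): φ is true.
  d (successors {b}): φ is false.
For instance, at c:
  At c: □¬(r ∨ p) is true, □p is false, so □¬(r ∨ p) ∨ □p is true.
    At c: □¬(r ∨ p) requires ¬(r ∨ p) at every successor {c}.
      At c: ¬(r ∨ p) is true.
    So □¬(r ∨ p) is true at c.
    At c: □p requires p at every successor {c}.
      p fails at c, so □p is false at c.
Satisfying worlds: {c}

1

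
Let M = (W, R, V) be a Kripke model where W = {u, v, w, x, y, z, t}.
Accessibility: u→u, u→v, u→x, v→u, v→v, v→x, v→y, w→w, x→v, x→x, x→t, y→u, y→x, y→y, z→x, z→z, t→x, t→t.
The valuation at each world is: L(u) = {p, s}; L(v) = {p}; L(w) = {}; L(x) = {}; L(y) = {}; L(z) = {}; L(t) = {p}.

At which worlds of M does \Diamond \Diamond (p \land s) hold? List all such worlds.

Let φ = \Diamond \Diamond (p \land s). Evaluate φ at each world:
  u (successors {u, v, x}): φ is true.
  v (successors {u, v, x, y}): φ is true.
  w (successors {w}): φ is false.
  x (successors {v, x, t}): φ is true.
  y (successors {u, x, y}): φ is true.
  z (successors {x, z}): φ is false.
  t (successors {x, t}): φ is false.
For instance, at x:
  At x: \Diamond \Diamond (p \land s) requires \Diamond (p \land s) at some successor in {v, x, t}.
    \Diamond (p \land s) holds at v, so \Diamond \Diamond (p \land s) is true at x.
      At v: \Diamond (p \land s) requires p \land s at some successor in {u, v, x, y}.
        p \land s holds at u, so \Diamond (p \land s) is true at v.
Satisfying worlds: {u, v, x, y}

u, v, x, y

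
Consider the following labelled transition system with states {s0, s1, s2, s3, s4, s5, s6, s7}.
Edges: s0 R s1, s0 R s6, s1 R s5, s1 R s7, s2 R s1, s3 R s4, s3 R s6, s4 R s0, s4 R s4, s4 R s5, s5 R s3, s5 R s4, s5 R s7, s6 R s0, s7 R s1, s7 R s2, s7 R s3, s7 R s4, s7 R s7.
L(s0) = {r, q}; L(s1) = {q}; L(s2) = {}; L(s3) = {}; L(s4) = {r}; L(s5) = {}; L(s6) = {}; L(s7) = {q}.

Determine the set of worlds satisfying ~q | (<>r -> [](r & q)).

Let φ = ~q | (<>r -> [](r & q)). Evaluate φ at each world:
  s0 (successors {s1, s6}): φ is true.
  s1 (successors {s5, s7}): φ is true.
  s2 (successors {s1}): φ is true.
  s3 (successors {s4, s6}): φ is true.
  s4 (successors {s0, s4, s5}): φ is true.
  s5 (successors {s3, s4, s7}): φ is true.
  s6 (successors {s0}): φ is true.
  s7 (successors {s1, s2, s3, s4, s7}): φ is false.
For instance, at s2:
  At s2: ~q is true, <>r -> [](r & q) is true, so ~q | (<>r -> [](r & q)) is true.
    At s2: <>r is false, [](r & q) is false, so <>r -> [](r & q) is true.
      At s2: <>r requires r at some successor in {s1}.
        At s1: r is false.
      So <>r is false at s2.
      At s2: [](r & q) requires r & q at every successor {s1}.
        r & q fails at s1, so [](r & q) is false at s2.
Satisfying worlds: {s0, s1, s2, s3, s4, s5, s6}

s0, s1, s2, s3, s4, s5, s6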